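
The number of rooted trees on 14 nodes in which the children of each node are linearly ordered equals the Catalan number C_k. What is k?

Rooted ordered (plane) trees on m nodes have m−1 edges and are counted by C_{m−1}; m = 14 gives C_13.

13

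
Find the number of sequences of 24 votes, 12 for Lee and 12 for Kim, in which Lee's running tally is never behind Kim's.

208012

Reading a vote for the leader as '(' and for the other as ')' turns such a sequence into a balanced string of 12 pairs, so the count is C_12.
C_12 = C(24,12)/13 = 2704156/13 = 208012.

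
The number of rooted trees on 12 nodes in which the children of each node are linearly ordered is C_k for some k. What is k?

11

A rooted plane tree on 12 nodes has 11 edges, and such trees are counted by C_11.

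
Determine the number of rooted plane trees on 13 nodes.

208012

Rooted ordered (plane) trees on m nodes have m−1 edges and are counted by C_{m−1}; m = 13 gives C_12.
C_12 = C_11 · 2(2·11+1)/(11+2) = 58786 · 46/13 = 208012.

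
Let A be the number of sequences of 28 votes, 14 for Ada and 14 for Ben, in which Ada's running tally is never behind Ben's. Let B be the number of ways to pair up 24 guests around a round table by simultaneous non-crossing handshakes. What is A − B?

Ballot sequences with n votes each where one side never trails are Dyck words, counted by C_n; here n = 14. So A = C_14 = 2674440.
With 24 = 2·12 people, non-crossing handshake pairings are non-crossing perfect matchings on a circle, counted by C_12. So B = C_12 = 208012.
A − B = 2674440 − 208012 = 2466428.

2466428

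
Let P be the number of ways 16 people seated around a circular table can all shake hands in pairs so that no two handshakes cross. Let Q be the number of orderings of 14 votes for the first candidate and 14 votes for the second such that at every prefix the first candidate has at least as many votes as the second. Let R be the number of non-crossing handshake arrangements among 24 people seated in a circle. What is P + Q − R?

2467858

Non-crossing handshake pairings of 2n people are counted by C_n; 16 people gives n = 8. So P = C_8 = 1430.
Reading a vote for the leader as '(' and for the other as ')' turns such a sequence into a balanced string of 14 pairs, so the count is C_14. So Q = C_14 = 2674440.
With 24 = 2·12 people, non-crossing handshake pairings are non-crossing perfect matchings on a circle, counted by C_12. So R = C_12 = 208012.
P + Q − R = 1430 + 2674440 − 208012 = 2467858.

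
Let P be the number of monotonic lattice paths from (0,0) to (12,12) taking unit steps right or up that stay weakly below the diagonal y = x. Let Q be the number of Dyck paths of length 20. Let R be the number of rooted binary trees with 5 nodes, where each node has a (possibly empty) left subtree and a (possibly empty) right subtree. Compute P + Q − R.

224766

Sub-diagonal monotone paths from (0,0) to (12,12) biject with Dyck paths of semilength 12, giving C_12. So P = C_12 = 208012.
Paths of 10 up- and 10 down-steps that never dip below the axis are Dyck paths; their count is C_10. So Q = C_10 = 16796.
Rooted binary trees with 5 nodes (each child slot possibly empty) number C_5. So R = C_5 = 42.
P + Q − R = 208012 + 16796 − 42 = 224766.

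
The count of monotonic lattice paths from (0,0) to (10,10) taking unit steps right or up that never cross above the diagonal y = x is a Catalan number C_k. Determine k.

Monotone paths in an n×n grid that stay weakly below the diagonal are counted by C_n; here n = 10.

10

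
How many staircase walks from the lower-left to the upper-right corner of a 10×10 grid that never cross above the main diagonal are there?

16796

Monotone paths in an n×n grid that stay weakly below the diagonal are counted by C_n; here n = 10.
C_10 = C(20,10)/11 = 184756/11 = 16796.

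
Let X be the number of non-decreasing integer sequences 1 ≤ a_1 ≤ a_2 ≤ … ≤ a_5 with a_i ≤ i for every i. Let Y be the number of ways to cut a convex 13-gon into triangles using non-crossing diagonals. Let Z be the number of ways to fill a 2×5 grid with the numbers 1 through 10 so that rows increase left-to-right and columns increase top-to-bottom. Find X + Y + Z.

58870

Such sub-staircase sequences of length n are counted by C_n; here n = 5. So X = C_5 = 42.
Triangulations of a convex m-gon are counted by C_{m−2}; with m = 13 this is C_11. So Y = C_11 = 58786.
By the hook-length formula (or a Dyck-path bijection), SYT of shape 2×5 number C_5. So Z = C_5 = 42.
X + Y + Z = 42 + 58786 + 42 = 58870.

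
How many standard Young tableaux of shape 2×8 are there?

1430

Standard Young tableaux of shape 2×n are counted by C_n; here n = 8.
C_8 = C(16,8)/9 = 12870/9 = 1430.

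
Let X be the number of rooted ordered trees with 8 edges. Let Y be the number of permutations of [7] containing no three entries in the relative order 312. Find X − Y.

Rooted ordered trees with n edges are counted by C_n; here n = 8. So X = C_8 = 1430.
For any fixed pattern of length 3, the pattern-avoiding permutations of [7] number C_7. So Y = C_7 = 429.
X − Y = 1430 − 429 = 1001.

1001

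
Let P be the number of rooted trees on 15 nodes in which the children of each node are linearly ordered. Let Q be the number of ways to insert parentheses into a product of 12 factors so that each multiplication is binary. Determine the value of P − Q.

Rooted ordered (plane) trees on m nodes have m−1 edges and are counted by C_{m−1}; m = 15 gives C_14. So P = C_14 = 2674440.
Ways to associate a product of 12 factors correspond to binary trees on 12 leaves, so the count is C_11. So Q = C_11 = 58786.
P − Q = 2674440 − 58786 = 2615654.

2615654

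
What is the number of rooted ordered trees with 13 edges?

742900

A rooted plane tree with 13 edges has 14 nodes, and the count is C_13.
C_13 = C_12 · 2(2·12+1)/(12+2) = 208012 · 50/14 = 742900.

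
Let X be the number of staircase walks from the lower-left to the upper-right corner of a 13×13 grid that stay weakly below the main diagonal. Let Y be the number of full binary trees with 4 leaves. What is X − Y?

742895

Monotone paths in an n×n grid that stay weakly below the diagonal are counted by C_n; here n = 13. So X = C_13 = 742900.
Full binary trees with 4 leaves have 4−1 = 3 internal nodes, so there are C_3 of them. So Y = C_3 = 5.
X − Y = 742900 − 5 = 742895.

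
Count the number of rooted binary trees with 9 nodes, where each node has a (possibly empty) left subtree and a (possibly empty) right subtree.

4862

Binary trees (left/right distinguished) on n nodes are counted by C_n; here n = 9.
C_9 = C_8 · 2(2·8+1)/(8+2) = 1430 · 34/10 = 4862.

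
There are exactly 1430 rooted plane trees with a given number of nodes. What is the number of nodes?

Rooted ordered trees on m nodes are counted by C_{m−1}. The Catalan number equal to 1430 is C_8.
So the index is 8, and the number of nodes is 8 + 1 = 9.

9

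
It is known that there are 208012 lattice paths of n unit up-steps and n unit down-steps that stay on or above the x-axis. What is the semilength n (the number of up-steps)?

Dyck paths of semilength n are counted by C_n, and C_12 = 208012.

12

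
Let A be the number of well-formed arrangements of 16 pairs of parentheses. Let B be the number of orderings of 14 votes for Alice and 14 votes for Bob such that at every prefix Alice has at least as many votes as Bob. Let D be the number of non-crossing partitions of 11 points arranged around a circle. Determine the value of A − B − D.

Balanced strings of n pairs of brackets are counted by C_n; here n = 16. So A = C_16 = 35357670.
Reading a vote for the leader as '(' and for the other as ')' turns such a sequence into a balanced string of 14 pairs, so the count is C_14. So B = C_14 = 2674440.
Non-crossing partitions of an n-element set are counted by C_n; here n = 11. So D = C_11 = 58786.
A − B − D = 35357670 − 2674440 − 58786 = 32624444.

32624444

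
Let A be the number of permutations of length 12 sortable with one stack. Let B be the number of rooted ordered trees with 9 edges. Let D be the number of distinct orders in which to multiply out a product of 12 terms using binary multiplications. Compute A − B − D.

By Knuth's characterisation, the stack-sortable permutations of length 12 are the 231-avoiders, numbering C_12. So A = C_12 = 208012.
A rooted plane tree with 9 edges has 10 nodes, and the count is C_9. So B = C_9 = 4862.
Bracketing 12 factors into binary products is counted by C_{12−1} = C_11. So D = C_11 = 58786.
A − B − D = 208012 − 4862 − 58786 = 144364.

144364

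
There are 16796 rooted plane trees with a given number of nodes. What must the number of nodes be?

11

Rooted ordered trees on m nodes are counted by C_{m−1}. Since C_10 = 16796, the index is 10.
So the index is 10, and the number of nodes is 10 + 1 = 11.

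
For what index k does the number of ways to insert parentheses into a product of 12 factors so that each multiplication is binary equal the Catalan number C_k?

Ways to associate a product of 12 factors correspond to binary trees on 12 leaves, so the count is C_11.

11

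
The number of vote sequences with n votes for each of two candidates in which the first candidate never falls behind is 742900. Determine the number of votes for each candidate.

13

Such ballot sequences with n votes each are counted by C_n, and C_13 = 742900.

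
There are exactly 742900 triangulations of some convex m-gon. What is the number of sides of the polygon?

15

Triangulations of a convex m-gon are counted by C_{m−2}. Since C_13 = 742900, the index is 13.
So m − 2 = 13, giving m = 15 sides.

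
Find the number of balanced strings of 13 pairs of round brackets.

Balanced strings of n pairs of brackets are counted by C_n; here n = 13.
C_13 = C(26,13)/14 = 10400600/14 = 742900.

742900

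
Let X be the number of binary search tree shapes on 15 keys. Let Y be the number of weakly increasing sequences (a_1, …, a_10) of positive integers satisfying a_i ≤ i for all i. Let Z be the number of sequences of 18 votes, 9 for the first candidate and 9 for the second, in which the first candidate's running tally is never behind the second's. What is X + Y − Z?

There are C_n binary search tree shapes on n keys; with n = 15 that is C_15. So X = C_15 = 9694845.
Weakly increasing sequences with a_i ≤ i biject with Dyck paths of semilength 10, so there are C_10. So Y = C_10 = 16796.
Ballot sequences with n votes each where one side never trails are Dyck words, counted by C_n; here n = 9. So Z = C_9 = 4862.
X + Y − Z = 9694845 + 16796 − 4862 = 9706779.

9706779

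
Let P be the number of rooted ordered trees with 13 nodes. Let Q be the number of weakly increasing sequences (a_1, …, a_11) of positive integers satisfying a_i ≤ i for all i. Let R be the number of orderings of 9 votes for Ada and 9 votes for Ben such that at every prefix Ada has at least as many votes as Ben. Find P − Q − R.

144364

A rooted plane tree on 13 nodes has 12 edges, and such trees are counted by C_12. So P = C_12 = 208012.
Such sub-staircase sequences of length n are counted by C_n; here n = 11. So Q = C_11 = 58786.
Reading a vote for the leader as '(' and for the other as ')' turns such a sequence into a balanced string of 9 pairs, so the count is C_9. So R = C_9 = 4862.
P − Q − R = 208012 − 58786 − 4862 = 144364.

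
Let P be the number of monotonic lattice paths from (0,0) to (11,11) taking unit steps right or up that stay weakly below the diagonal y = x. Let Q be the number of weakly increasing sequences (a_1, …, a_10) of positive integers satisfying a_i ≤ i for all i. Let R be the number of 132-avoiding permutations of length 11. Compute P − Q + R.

100776

Monotone paths in an n×n grid that stay weakly below the diagonal are counted by C_n; here n = 11. So P = C_11 = 58786.
Such sub-staircase sequences of length n are counted by C_n; here n = 10. So Q = C_10 = 16796.
For any fixed pattern of length 3, the pattern-avoiding permutations of [11] number C_11. So R = C_11 = 58786.
P − Q + R = 58786 − 16796 + 58786 = 100776.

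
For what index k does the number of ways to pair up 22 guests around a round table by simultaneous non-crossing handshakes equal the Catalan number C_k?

11

Non-crossing handshake pairings of 2n people are counted by C_n; 22 people gives n = 11.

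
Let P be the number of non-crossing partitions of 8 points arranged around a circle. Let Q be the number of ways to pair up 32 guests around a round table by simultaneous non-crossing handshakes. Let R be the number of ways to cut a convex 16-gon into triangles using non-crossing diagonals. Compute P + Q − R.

Non-crossing partitions of an n-element set are counted by C_n; here n = 8. So P = C_8 = 1430.
Non-crossing handshake pairings of 2n people are counted by C_n; 32 people gives n = 16. So Q = C_16 = 35357670.
A convex 16-gon is triangulated into 14 triangles, and the number of such triangulations is the Catalan number C_{16−2} = C_14. So R = C_14 = 2674440.
P + Q − R = 1430 + 35357670 − 2674440 = 32684660.

32684660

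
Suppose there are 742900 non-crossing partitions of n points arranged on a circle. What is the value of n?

13

Non-crossing partitions of [n] are counted by C_n. Since C_13 = 742900, the index is 13.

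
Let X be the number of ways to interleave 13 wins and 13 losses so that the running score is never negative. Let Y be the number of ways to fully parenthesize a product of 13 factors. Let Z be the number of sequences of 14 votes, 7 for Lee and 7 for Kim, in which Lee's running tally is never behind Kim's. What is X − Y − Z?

Ballot sequences with n votes each where one side never trails are Dyck words, counted by C_n; here n = 13. So X = C_13 = 742900.
Parenthesizations of m factors correspond to full binary trees with m leaves, counted by C_{m−1}; m = 13 gives C_12. So Y = C_12 = 208012.
Ballot sequences with n votes each where one side never trails are Dyck words, counted by C_n; here n = 7. So Z = C_7 = 429.
X − Y − Z = 742900 − 208012 − 429 = 534459.

534459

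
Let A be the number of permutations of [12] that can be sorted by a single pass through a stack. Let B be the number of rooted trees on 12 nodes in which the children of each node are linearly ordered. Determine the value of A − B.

149226

By Knuth's characterisation, the stack-sortable permutations of length 12 are the 231-avoiders, numbering C_12. So A = C_12 = 208012.
Rooted ordered (plane) trees on m nodes have m−1 edges and are counted by C_{m−1}; m = 12 gives C_11. So B = C_11 = 58786.
A − B = 208012 − 58786 = 149226.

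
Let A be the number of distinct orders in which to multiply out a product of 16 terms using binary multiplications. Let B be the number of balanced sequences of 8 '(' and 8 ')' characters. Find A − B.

9693415

Ways to associate a product of 16 factors correspond to binary trees on 16 leaves, so the count is C_15. So A = C_15 = 9694845.
A balanced arrangement of 8 bracket pairs is a Dyck word of semilength 8, so the count is C_8. So B = C_8 = 1430.
A − B = 9694845 − 1430 = 9693415.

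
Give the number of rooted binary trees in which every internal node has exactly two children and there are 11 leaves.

Full binary trees with 11 leaves have 11−1 = 10 internal nodes, so there are C_10 of them.
C_10 = 16796.

16796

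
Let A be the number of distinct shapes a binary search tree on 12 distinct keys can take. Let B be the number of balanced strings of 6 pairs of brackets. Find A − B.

207880

Rooted binary trees with 12 nodes (each child slot possibly empty) number C_12. So A = C_12 = 208012.
Balanced strings of n pairs of brackets are counted by C_n; here n = 6. So B = C_6 = 132.
A − B = 208012 − 132 = 207880.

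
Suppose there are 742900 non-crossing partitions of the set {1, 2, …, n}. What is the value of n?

13

Non-crossing partitions of [n] are counted by C_n. The Catalan number equal to 742900 is C_13.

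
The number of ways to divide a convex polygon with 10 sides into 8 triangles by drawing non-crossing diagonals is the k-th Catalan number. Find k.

The number of triangulations of a 10-gon is the Catalan number C_8 (index = sides − 2).

8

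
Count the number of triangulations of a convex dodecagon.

A convex 12-gon is triangulated into 10 triangles, and the number of such triangulations is the Catalan number C_{12−2} = C_10.
C_10 = C(20,10)/11 = 184756/11 = 16796.

16796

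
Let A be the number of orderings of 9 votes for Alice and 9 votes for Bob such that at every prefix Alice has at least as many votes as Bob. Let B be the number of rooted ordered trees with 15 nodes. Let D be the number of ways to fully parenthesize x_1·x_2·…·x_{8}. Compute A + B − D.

2678873

Reading a vote for the leader as '(' and for the other as ')' turns such a sequence into a balanced string of 9 pairs, so the count is C_9. So A = C_9 = 4862.
Rooted ordered (plane) trees on m nodes have m−1 edges and are counted by C_{m−1}; m = 15 gives C_14. So B = C_14 = 2674440.
Ways to associate a product of 8 factors correspond to binary trees on 8 leaves, so the count is C_7. So D = C_7 = 429.
A + B − D = 4862 + 2674440 − 429 = 2678873.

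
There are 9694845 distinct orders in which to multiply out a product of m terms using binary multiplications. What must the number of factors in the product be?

16

Parenthesizations of m factors are counted by C_{m−1}. Since C_15 = 9694845, the index is 15.
So the index is 15, and the number of factors is 15 + 1 = 16.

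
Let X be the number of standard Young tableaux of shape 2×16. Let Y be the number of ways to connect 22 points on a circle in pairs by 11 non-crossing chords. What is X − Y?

By the hook-length formula (or a Dyck-path bijection), SYT of shape 2×16 number C_16. So X = C_16 = 35357670.
Non-crossing perfect matchings of 2n points on a circle are counted by C_n; with 22 points, n = 11. So Y = C_11 = 58786.
X − Y = 35357670 − 58786 = 35298884.

35298884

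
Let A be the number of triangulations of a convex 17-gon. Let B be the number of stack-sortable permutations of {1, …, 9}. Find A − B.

A convex 17-gon is triangulated into 15 triangles, and the number of such triangulations is the Catalan number C_{17−2} = C_15. So A = C_15 = 9694845.
Stack-sortable permutations are exactly the 231-avoiding ones, counted by C_n; here n = 9. So B = C_9 = 4862.
A − B = 9694845 − 4862 = 9689983.

9689983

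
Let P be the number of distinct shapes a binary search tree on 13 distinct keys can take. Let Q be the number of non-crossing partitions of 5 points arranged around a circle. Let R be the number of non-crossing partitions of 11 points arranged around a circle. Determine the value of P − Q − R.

684072

There are C_n binary search tree shapes on n keys; with n = 13 that is C_13. So P = C_13 = 742900.
The non-crossing partitions of [5] form a lattice of size C_5. So Q = C_5 = 42.
Non-crossing partitions of an n-element set are counted by C_n; here n = 11. So R = C_11 = 58786.
P − Q − R = 742900 − 42 − 58786 = 684072.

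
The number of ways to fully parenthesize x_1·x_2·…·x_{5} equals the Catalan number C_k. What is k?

4

Ways to associate a product of 5 factors correspond to binary trees on 5 leaves, so the count is C_4.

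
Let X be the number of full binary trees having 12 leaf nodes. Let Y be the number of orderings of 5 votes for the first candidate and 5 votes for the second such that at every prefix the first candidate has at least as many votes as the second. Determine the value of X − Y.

58744

Full binary trees with 12 leaves have 12−1 = 11 internal nodes, so there are C_11 of them. So X = C_11 = 58786.
Reading a vote for the leader as '(' and for the other as ')' turns such a sequence into a balanced string of 5 pairs, so the count is C_5. So Y = C_5 = 42.
X − Y = 58786 − 42 = 58744.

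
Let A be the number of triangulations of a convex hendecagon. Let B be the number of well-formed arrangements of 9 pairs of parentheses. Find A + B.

9724

The number of triangulations of an 11-gon is the Catalan number C_9 (index = sides − 2). So A = C_9 = 4862.
A balanced arrangement of 9 bracket pairs is a Dyck word of semilength 9, so the count is C_9. So B = C_9 = 4862.
A + B = 4862 + 4862 = 9724.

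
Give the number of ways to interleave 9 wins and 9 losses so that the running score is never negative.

Reading a vote for the leader as '(' and for the other as ')' turns such a sequence into a balanced string of 9 pairs, so the count is C_9.
C_9 = C(18,9)/10 = 48620/10 = 4862.

4862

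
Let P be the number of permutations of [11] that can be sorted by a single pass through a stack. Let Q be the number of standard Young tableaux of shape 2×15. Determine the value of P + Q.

Stack-sortable permutations are exactly the 231-avoiding ones, counted by C_n; here n = 11. So P = C_11 = 58786.
Standard Young tableaux of shape 2×n are counted by C_n; here n = 15. So Q = C_15 = 9694845.
P + Q = 58786 + 9694845 = 9753631.

9753631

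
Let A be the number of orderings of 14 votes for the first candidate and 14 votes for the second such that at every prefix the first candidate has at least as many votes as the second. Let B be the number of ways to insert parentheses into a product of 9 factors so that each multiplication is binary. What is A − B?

Reading a vote for the leader as '(' and for the other as ')' turns such a sequence into a balanced string of 14 pairs, so the count is C_14. So A = C_14 = 2674440.
Bracketing 9 factors into binary products is counted by C_{9−1} = C_8. So B = C_8 = 1430.
A − B = 2674440 − 1430 = 2673010.

2673010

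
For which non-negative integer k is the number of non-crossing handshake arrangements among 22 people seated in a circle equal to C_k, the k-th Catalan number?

11

With 22 = 2·11 people, non-crossing handshake pairings are non-crossing perfect matchings on a circle, counted by C_11.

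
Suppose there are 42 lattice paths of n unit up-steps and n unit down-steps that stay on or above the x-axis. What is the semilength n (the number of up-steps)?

Dyck paths of semilength n are counted by C_n; 42 = C_5.

5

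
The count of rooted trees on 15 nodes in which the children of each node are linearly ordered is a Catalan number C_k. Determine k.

Rooted ordered (plane) trees on m nodes have m−1 edges and are counted by C_{m−1}; m = 15 gives C_14.

14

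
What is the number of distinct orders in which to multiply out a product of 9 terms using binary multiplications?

Ways to associate a product of 9 factors correspond to binary trees on 9 leaves, so the count is C_8.
C_8 = 1430.

1430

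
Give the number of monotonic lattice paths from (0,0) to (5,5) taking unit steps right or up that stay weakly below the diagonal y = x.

Monotone paths in an n×n grid that stay weakly below the diagonal are counted by C_n; here n = 5.
C_5 = C_4 · 2(2·4+1)/(4+2) = 14 · 18/6 = 42.

42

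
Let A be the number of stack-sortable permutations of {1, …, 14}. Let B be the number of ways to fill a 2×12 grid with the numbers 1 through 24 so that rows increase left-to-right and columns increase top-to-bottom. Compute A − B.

2466428

Stack-sortable permutations are exactly the 231-avoiding ones, counted by C_n; here n = 14. So A = C_14 = 2674440.
Standard Young tableaux of shape 2×n are counted by C_n; here n = 12. So B = C_12 = 208012.
A − B = 2674440 − 208012 = 2466428.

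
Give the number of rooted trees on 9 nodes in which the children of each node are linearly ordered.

1430

Rooted ordered (plane) trees on m nodes have m−1 edges and are counted by C_{m−1}; m = 9 gives C_8.
C_8 = C_7 · 2(2·7+1)/(7+2) = 429 · 30/9 = 1430.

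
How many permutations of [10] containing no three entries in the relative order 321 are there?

Permutations of [n] avoiding any single length-3 pattern are counted by C_n; here n = 10.
C_10 = C_9 · 2(2·9+1)/(9+2) = 4862 · 38/11 = 16796.

16796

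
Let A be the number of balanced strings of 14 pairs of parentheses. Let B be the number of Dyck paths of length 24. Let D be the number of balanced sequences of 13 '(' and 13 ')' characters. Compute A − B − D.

1723528

Balanced strings of n pairs of brackets are counted by C_n; here n = 14. So A = C_14 = 2674440.
Dyck paths of semilength n (length 2n) are counted by C_n; here n = 12. So B = C_12 = 208012.
Balanced strings of n pairs of brackets are counted by C_n; here n = 13. So D = C_13 = 742900.
A − B − D = 2674440 − 208012 − 742900 = 1723528.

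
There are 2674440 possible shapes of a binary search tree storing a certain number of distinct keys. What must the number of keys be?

Binary search tree shapes on n keys are counted by C_n. Since C_14 = 2674440, the index is 14.

14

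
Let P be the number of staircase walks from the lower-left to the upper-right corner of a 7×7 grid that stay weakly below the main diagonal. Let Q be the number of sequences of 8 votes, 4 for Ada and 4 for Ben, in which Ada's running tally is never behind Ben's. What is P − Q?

Monotone paths in an n×n grid that stay weakly below the diagonal are counted by C_n; here n = 7. So P = C_7 = 429.
Ballot sequences with n votes each where one side never trails are Dyck words, counted by C_n; here n = 4. So Q = C_4 = 14.
P − Q = 429 − 14 = 415.

415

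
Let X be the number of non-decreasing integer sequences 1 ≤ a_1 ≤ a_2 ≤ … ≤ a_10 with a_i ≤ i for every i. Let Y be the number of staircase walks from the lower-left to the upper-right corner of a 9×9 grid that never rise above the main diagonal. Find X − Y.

11934

Weakly increasing sequences with a_i ≤ i biject with Dyck paths of semilength 10, so there are C_10. So X = C_10 = 16796.
Monotone paths in an n×n grid that stay weakly below the diagonal are counted by C_n; here n = 9. So Y = C_9 = 4862.
X − Y = 16796 − 4862 = 11934.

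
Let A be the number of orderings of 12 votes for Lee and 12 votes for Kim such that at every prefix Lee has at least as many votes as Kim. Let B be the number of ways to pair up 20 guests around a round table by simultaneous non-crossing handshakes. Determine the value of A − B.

191216

Reading a vote for the leader as '(' and for the other as ')' turns such a sequence into a balanced string of 12 pairs, so the count is C_12. So A = C_12 = 208012.
Non-crossing handshake pairings of 2n people are counted by C_n; 20 people gives n = 10. So B = C_10 = 16796.
A − B = 208012 − 16796 = 191216.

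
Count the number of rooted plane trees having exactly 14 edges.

A rooted plane tree with 14 edges has 15 nodes, and the count is C_14.
C_14 = C(28,14)/15 = 40116600/15 = 2674440.

2674440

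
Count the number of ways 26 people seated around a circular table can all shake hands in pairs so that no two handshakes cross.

742900

Non-crossing handshake pairings of 2n people are counted by C_n; 26 people gives n = 13.
C_13 = 742900.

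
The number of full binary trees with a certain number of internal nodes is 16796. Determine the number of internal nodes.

10

Full binary trees with n internal nodes are counted by C_n; 16796 = C_10.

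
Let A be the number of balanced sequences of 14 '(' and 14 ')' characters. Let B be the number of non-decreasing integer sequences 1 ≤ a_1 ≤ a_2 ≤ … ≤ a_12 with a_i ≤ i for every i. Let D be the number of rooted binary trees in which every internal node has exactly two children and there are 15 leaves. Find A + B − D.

208012

Balanced strings of n pairs of brackets are counted by C_n; here n = 14. So A = C_14 = 2674440.
Weakly increasing sequences with a_i ≤ i biject with Dyck paths of semilength 12, so there are C_12. So B = C_12 = 208012.
A full binary tree with L leaves has L−1 internal nodes and is counted by C_{L−1}; L = 15 gives C_14. So D = C_14 = 2674440.
A + B − D = 2674440 + 208012 − 2674440 = 208012.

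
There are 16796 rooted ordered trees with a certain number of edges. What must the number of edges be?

10

Rooted ordered trees with n edges are counted by C_n; 16796 = C_10.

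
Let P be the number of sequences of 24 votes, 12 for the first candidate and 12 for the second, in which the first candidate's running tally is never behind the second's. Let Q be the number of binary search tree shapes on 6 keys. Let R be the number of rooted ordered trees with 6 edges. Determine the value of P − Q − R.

Reading a vote for the leader as '(' and for the other as ')' turns such a sequence into a balanced string of 12 pairs, so the count is C_12. So P = C_12 = 208012.
There are C_n binary search tree shapes on n keys; with n = 6 that is C_6. So Q = C_6 = 132.
A rooted plane tree with 6 edges has 7 nodes, and the count is C_6. So R = C_6 = 132.
P − Q − R = 208012 − 132 − 132 = 207748.

207748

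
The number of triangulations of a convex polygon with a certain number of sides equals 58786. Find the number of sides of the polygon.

13

Triangulations of a convex m-gon are counted by C_{m−2}. Since C_11 = 58786, the index is 11.
So m − 2 = 11, giving m = 13 sides.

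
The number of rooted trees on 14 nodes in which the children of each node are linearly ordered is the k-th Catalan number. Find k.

Rooted ordered (plane) trees on m nodes have m−1 edges and are counted by C_{m−1}; m = 14 gives C_13.

13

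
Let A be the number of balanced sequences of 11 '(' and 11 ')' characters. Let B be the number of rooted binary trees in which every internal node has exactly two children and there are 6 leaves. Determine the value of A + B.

58828

Balanced strings of n pairs of brackets are counted by C_n; here n = 11. So A = C_11 = 58786.
Full binary trees with 6 leaves have 6−1 = 5 internal nodes, so there are C_5 of them. So B = C_5 = 42.
A + B = 58786 + 42 = 58828.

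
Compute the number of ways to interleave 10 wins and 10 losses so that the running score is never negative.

16796

Reading a vote for the leader as '(' and for the other as ')' turns such a sequence into a balanced string of 10 pairs, so the count is C_10.
C_10 = 16796.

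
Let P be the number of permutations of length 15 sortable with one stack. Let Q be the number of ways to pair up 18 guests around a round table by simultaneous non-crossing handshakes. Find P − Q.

Stack-sortable permutations are exactly the 231-avoiding ones, counted by C_n; here n = 15. So P = C_15 = 9694845.
Non-crossing handshake pairings of 2n people are counted by C_n; 18 people gives n = 9. So Q = C_9 = 4862.
P − Q = 9694845 − 4862 = 9689983.

9689983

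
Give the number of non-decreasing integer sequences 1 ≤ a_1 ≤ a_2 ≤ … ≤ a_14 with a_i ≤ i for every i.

2674440

Such sub-staircase sequences of length n are counted by C_n; here n = 14.
C_14 = C_13 · 2(2·13+1)/(13+2) = 742900 · 54/15 = 2674440.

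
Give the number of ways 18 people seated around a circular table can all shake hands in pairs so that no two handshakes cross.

With 18 = 2·9 people, non-crossing handshake pairings are non-crossing perfect matchings on a circle, counted by C_9.
C_9 = C(18,9)/10 = 48620/10 = 4862.

4862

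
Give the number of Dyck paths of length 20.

16796

Dyck paths of semilength n (length 2n) are counted by C_n; here n = 10.
C_10 = C(20,10)/11 = 184756/11 = 16796.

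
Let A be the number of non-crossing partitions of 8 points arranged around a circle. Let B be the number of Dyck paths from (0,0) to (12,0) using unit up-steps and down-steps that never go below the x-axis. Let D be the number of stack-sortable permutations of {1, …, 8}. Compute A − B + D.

2728

The non-crossing partitions of [8] form a lattice of size C_8. So A = C_8 = 1430.
Paths of 6 up- and 6 down-steps that never dip below the axis are Dyck paths; their count is C_6. So B = C_6 = 132.
Stack-sortable permutations are exactly the 231-avoiding ones, counted by C_n; here n = 8. So D = C_8 = 1430.
A − B + D = 1430 − 132 + 1430 = 2728.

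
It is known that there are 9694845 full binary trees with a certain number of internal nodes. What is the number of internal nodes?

15

Full binary trees with n internal nodes are counted by C_n. The Catalan number equal to 9694845 is C_15.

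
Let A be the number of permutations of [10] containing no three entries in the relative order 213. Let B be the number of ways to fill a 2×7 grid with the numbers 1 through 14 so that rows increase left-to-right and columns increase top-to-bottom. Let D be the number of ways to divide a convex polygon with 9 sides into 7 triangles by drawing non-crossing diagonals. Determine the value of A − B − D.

For any fixed pattern of length 3, the pattern-avoiding permutations of [10] number C_10. So A = C_10 = 16796.
By the hook-length formula (or a Dyck-path bijection), SYT of shape 2×7 number C_7. So B = C_7 = 429.
A convex 9-gon is triangulated into 7 triangles, and the number of such triangulations is the Catalan number C_{9−2} = C_7. So D = C_7 = 429.
A − B − D = 16796 − 429 − 429 = 15938.

15938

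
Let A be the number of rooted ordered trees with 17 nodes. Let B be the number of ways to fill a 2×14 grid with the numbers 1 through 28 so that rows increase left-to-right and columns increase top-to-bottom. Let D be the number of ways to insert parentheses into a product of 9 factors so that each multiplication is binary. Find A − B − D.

A rooted plane tree on 17 nodes has 16 edges, and such trees are counted by C_16. So A = C_16 = 35357670.
By the hook-length formula (or a Dyck-path bijection), SYT of shape 2×14 number C_14. So B = C_14 = 2674440.
Parenthesizations of m factors correspond to full binary trees with m leaves, counted by C_{m−1}; m = 9 gives C_8. So D = C_8 = 1430.
A − B − D = 35357670 − 2674440 − 1430 = 32681800.

32681800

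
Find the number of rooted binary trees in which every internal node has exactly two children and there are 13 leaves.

Full binary trees with 13 leaves have 13−1 = 12 internal nodes, so there are C_12 of them.
C_12 = C(24,12)/13 = 2704156/13 = 208012.

208012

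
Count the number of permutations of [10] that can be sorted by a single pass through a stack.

16796

Stack-sortable permutations are exactly the 231-avoiding ones, counted by C_n; here n = 10.
C_10 = C(20,10)/11 = 184756/11 = 16796.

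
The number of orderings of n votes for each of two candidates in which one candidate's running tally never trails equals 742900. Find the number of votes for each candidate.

Such ballot sequences with n votes each are counted by C_n. The Catalan number equal to 742900 is C_13.

13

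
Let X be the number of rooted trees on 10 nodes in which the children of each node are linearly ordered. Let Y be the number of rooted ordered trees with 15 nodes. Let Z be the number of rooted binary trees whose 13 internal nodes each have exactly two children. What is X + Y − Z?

Rooted ordered (plane) trees on m nodes have m−1 edges and are counted by C_{m−1}; m = 10 gives C_9. So X = C_9 = 4862.
Rooted ordered (plane) trees on m nodes have m−1 edges and are counted by C_{m−1}; m = 15 gives C_14. So Y = C_14 = 2674440.
Full binary trees with n internal nodes are counted by C_n; here n = 13. So Z = C_13 = 742900.
X + Y − Z = 4862 + 2674440 − 742900 = 1936402.

1936402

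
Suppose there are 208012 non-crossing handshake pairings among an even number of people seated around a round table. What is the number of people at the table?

Non-crossing handshake pairings of 2n people are counted by C_n. The Catalan number equal to 208012 is C_12.
So n = 12, and there are 2n = 24 people.

24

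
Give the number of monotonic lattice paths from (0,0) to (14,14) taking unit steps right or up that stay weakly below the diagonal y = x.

2674440

Monotone paths in an n×n grid that stay weakly below the diagonal are counted by C_n; here n = 14.
C_14 = 2674440.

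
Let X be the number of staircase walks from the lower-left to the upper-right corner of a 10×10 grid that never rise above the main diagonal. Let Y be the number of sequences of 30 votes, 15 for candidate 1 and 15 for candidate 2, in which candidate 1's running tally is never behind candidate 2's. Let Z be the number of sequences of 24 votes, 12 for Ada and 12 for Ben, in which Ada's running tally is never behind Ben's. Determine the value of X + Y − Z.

Monotone paths in an n×n grid that stay weakly below the diagonal are counted by C_n; here n = 10. So X = C_10 = 16796.
Reading a vote for the leader as '(' and for the other as ')' turns such a sequence into a balanced string of 15 pairs, so the count is C_15. So Y = C_15 = 9694845.
Reading a vote for the leader as '(' and for the other as ')' turns such a sequence into a balanced string of 12 pairs, so the count is C_12. So Z = C_12 = 208012.
X + Y − Z = 16796 + 9694845 − 208012 = 9503629.

9503629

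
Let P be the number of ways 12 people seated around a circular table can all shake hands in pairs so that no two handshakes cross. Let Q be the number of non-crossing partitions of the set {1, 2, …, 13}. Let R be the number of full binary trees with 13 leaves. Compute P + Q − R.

535020

With 12 = 2·6 people, non-crossing handshake pairings are non-crossing perfect matchings on a circle, counted by C_6. So P = C_6 = 132.
The non-crossing partitions of [13] form a lattice of size C_13. So Q = C_13 = 742900.
Full binary trees with 13 leaves have 13−1 = 12 internal nodes, so there are C_12 of them. So R = C_12 = 208012.
P + Q − R = 132 + 742900 − 208012 = 535020.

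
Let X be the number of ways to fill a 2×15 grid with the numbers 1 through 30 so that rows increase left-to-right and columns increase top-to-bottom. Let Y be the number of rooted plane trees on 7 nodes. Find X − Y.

9694713

By the hook-length formula (or a Dyck-path bijection), SYT of shape 2×15 number C_15. So X = C_15 = 9694845.
Rooted ordered (plane) trees on m nodes have m−1 edges and are counted by C_{m−1}; m = 7 gives C_6. So Y = C_6 = 132.
X − Y = 9694845 − 132 = 9694713.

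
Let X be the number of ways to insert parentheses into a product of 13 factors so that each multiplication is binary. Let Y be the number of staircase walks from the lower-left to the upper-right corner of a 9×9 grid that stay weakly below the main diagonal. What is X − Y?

203150

Bracketing 13 factors into binary products is counted by C_{13−1} = C_12. So X = C_12 = 208012.
Monotone paths in an n×n grid that stay weakly below the diagonal are counted by C_n; here n = 9. So Y = C_9 = 4862.
X − Y = 208012 − 4862 = 203150.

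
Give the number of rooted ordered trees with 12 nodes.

A rooted plane tree on 12 nodes has 11 edges, and such trees are counted by C_11.
C_11 = C(22,11)/12 = 705432/12 = 58786.

58786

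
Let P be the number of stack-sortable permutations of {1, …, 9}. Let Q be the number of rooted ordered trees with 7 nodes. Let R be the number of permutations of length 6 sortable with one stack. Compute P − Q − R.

4598

By Knuth's characterisation, the stack-sortable permutations of length 9 are the 231-avoiders, numbering C_9. So P = C_9 = 4862.
A rooted plane tree on 7 nodes has 6 edges, and such trees are counted by C_6. So Q = C_6 = 132.
By Knuth's characterisation, the stack-sortable permutations of length 6 are the 231-avoiders, numbering C_6. So R = C_6 = 132.
P − Q − R = 4862 − 132 − 132 = 4598.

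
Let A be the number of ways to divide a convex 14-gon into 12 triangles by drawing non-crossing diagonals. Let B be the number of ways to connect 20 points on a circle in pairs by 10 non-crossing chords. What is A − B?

191216

A convex 14-gon is triangulated into 12 triangles, and the number of such triangulations is the Catalan number C_{14−2} = C_12. So A = C_12 = 208012.
Non-crossing perfect matchings of 2n points on a circle are counted by C_n; with 20 points, n = 10. So B = C_10 = 16796.
A − B = 208012 − 16796 = 191216.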